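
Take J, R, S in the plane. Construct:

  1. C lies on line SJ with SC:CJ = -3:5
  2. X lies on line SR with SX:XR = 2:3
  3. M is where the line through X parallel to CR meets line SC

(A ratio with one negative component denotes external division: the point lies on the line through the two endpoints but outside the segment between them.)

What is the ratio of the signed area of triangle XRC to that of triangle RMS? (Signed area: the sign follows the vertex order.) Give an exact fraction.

[XRC]:[RMS] = 3/2

Choose coordinates J = (0, 0), R = (1, 0), S = (0, 1).
1. C lies on line SJ with SC:CJ = -3:5 ⇒ C = (0, 5/2)
2. X lies on line SR with SX:XR = 2:3 ⇒ X = (2/5, 3/5)
3. M is where the line through X parallel to CR meets line SC ⇒ M = (0, 8/5)
2·[XRC] = 9/10, 2·[RMS] = 3/5
[XRC]:[RMS] = 9/10:3/5 = 3/2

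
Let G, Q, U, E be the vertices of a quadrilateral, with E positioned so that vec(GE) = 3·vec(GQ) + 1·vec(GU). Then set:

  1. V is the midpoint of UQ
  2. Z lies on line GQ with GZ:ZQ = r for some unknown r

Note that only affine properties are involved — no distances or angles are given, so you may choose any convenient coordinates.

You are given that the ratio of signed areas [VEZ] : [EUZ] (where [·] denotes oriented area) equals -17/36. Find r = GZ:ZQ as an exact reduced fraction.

Set G = (0, 0), Q = (1, 0), U = (0, 1), E = (3, 1); any affine frame gives the same invariant.
1. V is the midpoint of UQ ⇒ V = (1/2, 1/2)
2. With GZ:ZQ = r, write λ = r/(r+1) so Z = G + λ·(Q−G); Z is affine-linear in λ
Every point depending on Z is an affine combination of Z and λ-independent points, so each such coordinate is linear in λ; the λ² term in each signed area is a multiple of (Q−G)×(Q−G) = 0, so 2·[VEZ] and 2·[EUZ] are each linear in λ. Evaluating at λ=0 and λ=1:
  2·[VEZ] = -1/2·λ − 1,   2·[EUZ] = 3
So [VEZ]:[EUZ] = (-1/2·λ − 1) / (3). Setting this equal to -17/36:
  -1/2·λ − 1 = -17/36·(3)  ⇒  λ = 5/6
Then r = λ/(1−λ) = (5/6)/(1/6) = 5. Check: with r = 5, Z = (5/6, 0) and [VEZ]:[EUZ] = -17/36 as required.

r = 5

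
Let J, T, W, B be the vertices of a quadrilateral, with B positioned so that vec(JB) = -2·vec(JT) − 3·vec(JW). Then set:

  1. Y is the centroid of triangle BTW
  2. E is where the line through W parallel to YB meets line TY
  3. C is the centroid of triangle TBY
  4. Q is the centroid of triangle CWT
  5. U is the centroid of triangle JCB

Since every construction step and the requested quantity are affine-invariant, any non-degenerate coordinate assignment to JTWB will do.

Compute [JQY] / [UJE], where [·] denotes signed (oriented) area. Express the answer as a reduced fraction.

[JQY]:[UJE] = -2/17

Choose coordinates J = (0, 0), T = (1, 0), W = (0, 1), B = (-2, -3).
1. Y is the centroid of triangle BTW ⇒ Y = (-1/3, -2/3)
2. E is where the line through W parallel to YB meets line TY ⇒ E = (-5/3, -4/3)
3. C is the centroid of triangle TBY ⇒ C = (-4/9, -11/9)
4. Q is the centroid of triangle CWT ⇒ Q = (5/27, -2/27)
5. U is the centroid of triangle JCB ⇒ U = (-22/27, -38/27)
2·[JQY] = -4/27, 2·[UJE] = 34/27
[JQY]:[UJE] = -4/27:34/27 = -2/17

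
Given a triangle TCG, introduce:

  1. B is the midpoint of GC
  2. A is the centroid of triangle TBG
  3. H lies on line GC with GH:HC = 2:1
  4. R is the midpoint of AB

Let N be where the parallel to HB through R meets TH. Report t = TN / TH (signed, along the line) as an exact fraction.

t = 5/6

Assign T = (0, 0), C = (1, 0), G = (0, 1) — the answer is frame-independent, so this choice is without loss of generality.
1. B is the midpoint of GC ⇒ B = (1/2, 1/2)
2. A is the centroid of triangle TBG ⇒ A = (1/6, 1/2)
3. H lies on line GC with GH:HC = 2:1 ⇒ H = (2/3, 1/3)
4. R is the midpoint of AB ⇒ R = (1/3, 1/2)
through R parallel to HB: direction (-1/6, 1/6); meets TH at N = (5/9, 5/18)
N = T + t·(H−T) with t = 5/6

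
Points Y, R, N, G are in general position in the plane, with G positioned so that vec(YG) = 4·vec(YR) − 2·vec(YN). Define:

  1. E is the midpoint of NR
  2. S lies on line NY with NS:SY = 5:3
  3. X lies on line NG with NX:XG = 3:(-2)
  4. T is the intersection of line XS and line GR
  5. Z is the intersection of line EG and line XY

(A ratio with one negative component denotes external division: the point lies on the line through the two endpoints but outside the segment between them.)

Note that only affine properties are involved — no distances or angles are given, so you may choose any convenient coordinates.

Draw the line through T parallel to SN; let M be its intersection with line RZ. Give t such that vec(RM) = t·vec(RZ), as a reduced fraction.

Set Y = (0, 0), R = (1, 0), N = (0, 1), G = (4, -2); any affine frame gives the same invariant.
1. E is the midpoint of NR ⇒ E = (1/2, 1/2)
2. S lies on line NY with NS:SY = 5:3 ⇒ S = (0, 3/8)
3. X lies on line NG with NX:XG = 3:(-2) ⇒ X = (12, -8)
4. T is the intersection of line XS and line GR ⇒ T = (-28/3, 62/9)
5. Z is the intersection of line EG and line XY ⇒ Z = (18, -12)
through T parallel to SN: direction (0, 5/8); meets RZ at M = (-28/3, 124/17)
M = R + t·(Z−R) with t = -31/51

t = -31/51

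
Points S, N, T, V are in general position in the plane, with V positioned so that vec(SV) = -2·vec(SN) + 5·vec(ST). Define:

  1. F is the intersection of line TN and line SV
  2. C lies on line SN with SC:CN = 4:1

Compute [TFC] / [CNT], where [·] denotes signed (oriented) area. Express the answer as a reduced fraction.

Choose coordinates S = (0, 0), N = (1, 0), T = (0, 1), V = (-2, 5).
1. F is the intersection of line TN and line SV ⇒ F = (-2/3, 5/3)
2. C lies on line SN with SC:CN = 4:1 ⇒ C = (4/5, 0)
2·[TFC] = 2/15, 2·[CNT] = 1/5
[TFC]:[CNT] = 2/15:1/5 = 2/3

[TFC]:[CNT] = 2/3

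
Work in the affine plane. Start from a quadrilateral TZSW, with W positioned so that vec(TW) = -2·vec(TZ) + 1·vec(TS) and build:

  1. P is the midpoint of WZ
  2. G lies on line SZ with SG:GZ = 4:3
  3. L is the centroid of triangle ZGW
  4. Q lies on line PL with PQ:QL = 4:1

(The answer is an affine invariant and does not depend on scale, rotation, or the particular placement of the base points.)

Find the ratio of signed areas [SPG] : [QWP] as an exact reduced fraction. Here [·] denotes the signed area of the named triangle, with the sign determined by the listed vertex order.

[SPG]:[QWP] = 5

Set T = (0, 0), Z = (1, 0), S = (0, 1), W = (-2, 1); any affine frame gives the same invariant.
1. P is the midpoint of WZ ⇒ P = (-1/2, 1/2)
2. G lies on line SZ with SG:GZ = 4:3 ⇒ G = (4/7, 3/7)
3. L is the centroid of triangle ZGW ⇒ L = (-1/7, 10/21)
4. Q lies on line PL with PQ:QL = 4:1 ⇒ Q = (-3/14, 101/210)
2·[SPG] = 4/7, 2·[QWP] = 4/35
[SPG]:[QWP] = 4/7:4/35 = 5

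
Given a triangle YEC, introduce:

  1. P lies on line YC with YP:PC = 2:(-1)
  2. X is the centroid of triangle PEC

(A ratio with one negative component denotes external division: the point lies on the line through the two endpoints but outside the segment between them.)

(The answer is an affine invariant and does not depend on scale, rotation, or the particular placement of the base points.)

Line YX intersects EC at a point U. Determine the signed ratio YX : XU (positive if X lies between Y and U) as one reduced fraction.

Work in coordinates with Y = (0, 0), E = (1, 0), C = (0, 1).
1. P lies on line YC with YP:PC = 2:(-1) ⇒ P = (0, 2)
2. X is the centroid of triangle PEC ⇒ X = (1/3, 1)
line YX meets EC at U = (1/4, 3/4)
X = Y + t·(U−Y) with t = 4/3, so YX:XU = 4/3:-1/3

YX:XU = -4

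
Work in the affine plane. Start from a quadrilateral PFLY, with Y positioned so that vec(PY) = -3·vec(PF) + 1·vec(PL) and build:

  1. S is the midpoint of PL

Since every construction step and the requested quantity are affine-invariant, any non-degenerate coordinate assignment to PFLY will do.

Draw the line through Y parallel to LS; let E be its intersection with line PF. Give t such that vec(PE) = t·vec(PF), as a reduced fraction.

t = -3

Choose coordinates P = (0, 0), F = (1, 0), L = (0, 1), Y = (-3, 1).
1. S is the midpoint of PL ⇒ S = (0, 1/2)
through Y parallel to LS: direction (0, -1/2); meets PF at E = (-3, 0)
E = P + t·(F−P) with t = -3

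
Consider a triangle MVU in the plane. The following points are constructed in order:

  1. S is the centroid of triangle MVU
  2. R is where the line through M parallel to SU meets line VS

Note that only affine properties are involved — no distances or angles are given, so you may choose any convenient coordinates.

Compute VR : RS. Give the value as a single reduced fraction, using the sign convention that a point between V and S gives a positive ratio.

VR:RS = -2

Choose coordinates M = (0, 0), V = (1, 0), U = (0, 1).
1. S is the centroid of triangle MVU ⇒ S = (1/3, 1/3)
2. R is where the line through M parallel to SU meets line VS ⇒ R = (-1/3, 2/3)
R = V + t·(S−V) with t = 2, so VR:RS = t:(1−t) = 2:-1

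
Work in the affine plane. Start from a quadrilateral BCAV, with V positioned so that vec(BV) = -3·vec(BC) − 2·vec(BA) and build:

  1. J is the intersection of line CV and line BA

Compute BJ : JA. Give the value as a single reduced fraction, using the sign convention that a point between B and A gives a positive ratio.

BJ:JA = -1/3

Assign B = (0, 0), C = (1, 0), A = (0, 1), V = (-3, -2) — the answer is frame-independent, so this choice is without loss of generality.
1. J is the intersection of line CV and line BA ⇒ J = (0, -1/2)
J = B + t·(A−B) with t = -1/2, so BJ:JA = t:(1−t) = -1/2:3/2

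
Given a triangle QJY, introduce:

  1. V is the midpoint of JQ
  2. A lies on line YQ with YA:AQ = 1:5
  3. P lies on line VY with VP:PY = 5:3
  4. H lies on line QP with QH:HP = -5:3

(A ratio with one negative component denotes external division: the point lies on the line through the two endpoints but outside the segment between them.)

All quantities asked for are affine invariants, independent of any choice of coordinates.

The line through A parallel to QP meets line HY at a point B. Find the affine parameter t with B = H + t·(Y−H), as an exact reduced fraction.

Assign Q = (0, 0), J = (1, 0), Y = (0, 1) — the answer is frame-independent, so this choice is without loss of generality.
1. V is the midpoint of JQ ⇒ V = (1/2, 0)
2. A lies on line YQ with YA:AQ = 1:5 ⇒ A = (0, 5/6)
3. P lies on line VY with VP:PY = 5:3 ⇒ P = (3/16, 5/8)
4. H lies on line QP with QH:HP = -5:3 ⇒ H = (15/32, 25/16)
through A parallel to QP: direction (3/16, 5/8); meets HY at B = (5/64, 35/32)
B = H + t·(Y−H) with t = 5/6

t = 5/6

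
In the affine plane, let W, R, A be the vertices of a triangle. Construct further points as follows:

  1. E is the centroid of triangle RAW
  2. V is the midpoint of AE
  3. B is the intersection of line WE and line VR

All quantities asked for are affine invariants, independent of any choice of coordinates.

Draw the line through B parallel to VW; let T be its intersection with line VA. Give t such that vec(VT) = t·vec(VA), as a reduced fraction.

t = -4/3

Assign W = (0, 0), R = (1, 0), A = (0, 1) — the answer is frame-independent, so this choice is without loss of generality.
1. E is the centroid of triangle RAW ⇒ E = (1/3, 1/3)
2. V is the midpoint of AE ⇒ V = (1/6, 2/3)
3. B is the intersection of line WE and line VR ⇒ B = (4/9, 4/9)
through B parallel to VW: direction (-1/6, -2/3); meets VA at T = (7/18, 2/9)
T = V + t·(A−V) with t = -4/3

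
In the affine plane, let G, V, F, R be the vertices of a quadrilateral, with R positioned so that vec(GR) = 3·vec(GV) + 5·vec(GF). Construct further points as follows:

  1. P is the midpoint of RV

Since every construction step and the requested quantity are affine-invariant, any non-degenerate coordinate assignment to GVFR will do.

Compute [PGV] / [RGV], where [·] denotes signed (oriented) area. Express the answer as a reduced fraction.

[PGV]:[RGV] = 1/2

Set G = (0, 0), V = (1, 0), F = (0, 1), R = (3, 5); any affine frame gives the same invariant.
1. P is the midpoint of RV ⇒ P = (2, 5/2)
2·[PGV] = 5/2, 2·[RGV] = 5
[PGV]:[RGV] = 5/2:5 = 1/2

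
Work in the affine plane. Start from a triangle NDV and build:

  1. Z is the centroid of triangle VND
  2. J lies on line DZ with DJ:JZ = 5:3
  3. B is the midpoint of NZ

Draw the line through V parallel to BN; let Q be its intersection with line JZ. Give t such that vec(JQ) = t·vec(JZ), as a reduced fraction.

t = 11/3

Set N = (0, 0), D = (1, 0), V = (0, 1); any affine frame gives the same invariant.
1. Z is the centroid of triangle VND ⇒ Z = (1/3, 1/3)
2. J lies on line DZ with DJ:JZ = 5:3 ⇒ J = (7/12, 5/24)
3. B is the midpoint of NZ ⇒ B = (1/6, 1/6)
through V parallel to BN: direction (-1/6, -1/6); meets JZ at Q = (-1/3, 2/3)
Q = J + t·(Z−J) with t = 11/3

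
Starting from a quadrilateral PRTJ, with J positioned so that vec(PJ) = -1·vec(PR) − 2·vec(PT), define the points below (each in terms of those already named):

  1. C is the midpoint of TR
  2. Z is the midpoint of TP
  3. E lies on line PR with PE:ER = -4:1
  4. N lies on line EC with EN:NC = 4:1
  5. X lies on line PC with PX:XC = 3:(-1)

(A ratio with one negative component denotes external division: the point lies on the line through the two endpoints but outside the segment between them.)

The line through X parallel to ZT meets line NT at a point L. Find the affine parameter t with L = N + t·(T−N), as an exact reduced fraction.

t = -1/8

Work in coordinates with P = (0, 0), R = (1, 0), T = (0, 1), J = (-1, -2).
1. C is the midpoint of TR ⇒ C = (1/2, 1/2)
2. Z is the midpoint of TP ⇒ Z = (0, 1/2)
3. E lies on line PR with PE:ER = -4:1 ⇒ E = (4/3, 0)
4. N lies on line EC with EN:NC = 4:1 ⇒ N = (2/3, 2/5)
5. X lies on line PC with PX:XC = 3:(-1) ⇒ X = (3/4, 3/4)
through X parallel to ZT: direction (0, 1/2); meets NT at L = (3/4, 13/40)
L = N + t·(T−N) with t = -1/8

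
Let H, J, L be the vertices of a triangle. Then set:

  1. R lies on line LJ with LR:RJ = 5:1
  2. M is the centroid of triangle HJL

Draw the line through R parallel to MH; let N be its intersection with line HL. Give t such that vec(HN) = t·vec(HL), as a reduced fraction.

Assign H = (0, 0), J = (1, 0), L = (0, 1) — the answer is frame-independent, so this choice is without loss of generality.
1. R lies on line LJ with LR:RJ = 5:1 ⇒ R = (5/6, 1/6)
2. M is the centroid of triangle HJL ⇒ M = (1/3, 1/3)
through R parallel to MH: direction (-1/3, -1/3); meets HL at N = (0, -2/3)
N = H + t·(L−H) with t = -2/3

t = -2/3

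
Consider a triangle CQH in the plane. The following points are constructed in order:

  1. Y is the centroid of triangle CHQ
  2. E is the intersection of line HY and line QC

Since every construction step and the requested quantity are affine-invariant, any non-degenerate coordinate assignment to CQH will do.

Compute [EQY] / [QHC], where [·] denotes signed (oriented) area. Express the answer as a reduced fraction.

[EQY]:[QHC] = 1/6

Choose coordinates C = (0, 0), Q = (1, 0), H = (0, 1).
1. Y is the centroid of triangle CHQ ⇒ Y = (1/3, 1/3)
2. E is the intersection of line HY and line QC ⇒ E = (1/2, 0)
2·[EQY] = 1/6, 2·[QHC] = 1
[EQY]:[QHC] = 1/6:1 = 1/6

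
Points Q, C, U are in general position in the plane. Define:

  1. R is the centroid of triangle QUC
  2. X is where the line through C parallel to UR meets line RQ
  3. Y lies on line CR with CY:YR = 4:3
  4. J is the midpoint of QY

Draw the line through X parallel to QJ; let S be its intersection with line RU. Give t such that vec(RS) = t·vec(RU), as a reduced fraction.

t = 3/10

Set Q = (0, 0), C = (1, 0), U = (0, 1); any affine frame gives the same invariant.
1. R is the centroid of triangle QUC ⇒ R = (1/3, 1/3)
2. X is where the line through C parallel to UR meets line RQ ⇒ X = (2/3, 2/3)
3. Y lies on line CR with CY:YR = 4:3 ⇒ Y = (13/21, 4/21)
4. J is the midpoint of QY ⇒ J = (13/42, 2/21)
through X parallel to QJ: direction (13/42, 2/21); meets RU at S = (7/30, 8/15)
S = R + t·(U−R) with t = 3/10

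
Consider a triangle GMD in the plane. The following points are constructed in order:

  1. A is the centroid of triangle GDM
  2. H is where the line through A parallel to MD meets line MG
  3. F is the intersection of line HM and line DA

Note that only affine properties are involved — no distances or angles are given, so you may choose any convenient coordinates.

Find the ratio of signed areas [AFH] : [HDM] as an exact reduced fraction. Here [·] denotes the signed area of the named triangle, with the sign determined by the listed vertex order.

[AFH]:[HDM] = -1/6

Assign G = (0, 0), M = (1, 0), D = (0, 1) — the answer is frame-independent, so this choice is without loss of generality.
1. A is the centroid of triangle GDM ⇒ A = (1/3, 1/3)
2. H is where the line through A parallel to MD meets line MG ⇒ H = (2/3, 0)
3. F is the intersection of line HM and line DA ⇒ F = (1/2, 0)
2·[AFH] = 1/18, 2·[HDM] = -1/3
[AFH]:[HDM] = 1/18:-1/3 = -1/6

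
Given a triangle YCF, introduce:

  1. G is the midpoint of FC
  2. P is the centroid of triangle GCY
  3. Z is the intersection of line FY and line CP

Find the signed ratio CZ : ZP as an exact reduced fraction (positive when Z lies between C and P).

CZ:ZP = -2

Set Y = (0, 0), C = (1, 0), F = (0, 1); any affine frame gives the same invariant.
1. G is the midpoint of FC ⇒ G = (1/2, 1/2)
2. P is the centroid of triangle GCY ⇒ P = (1/2, 1/6)
3. Z is the intersection of line FY and line CP ⇒ Z = (0, 1/3)
Z = C + t·(P−C) with t = 2, so CZ:ZP = t:(1−t) = 2:-1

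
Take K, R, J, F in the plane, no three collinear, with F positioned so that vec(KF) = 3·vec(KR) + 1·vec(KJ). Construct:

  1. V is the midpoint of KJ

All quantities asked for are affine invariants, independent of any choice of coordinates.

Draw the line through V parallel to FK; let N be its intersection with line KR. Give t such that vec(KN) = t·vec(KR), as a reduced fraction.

t = -3/2

Choose coordinates K = (0, 0), R = (1, 0), J = (0, 1), F = (3, 1).
1. V is the midpoint of KJ ⇒ V = (0, 1/2)
through V parallel to FK: direction (-3, -1); meets KR at N = (-3/2, 0)
N = K + t·(R−K) with t = -3/2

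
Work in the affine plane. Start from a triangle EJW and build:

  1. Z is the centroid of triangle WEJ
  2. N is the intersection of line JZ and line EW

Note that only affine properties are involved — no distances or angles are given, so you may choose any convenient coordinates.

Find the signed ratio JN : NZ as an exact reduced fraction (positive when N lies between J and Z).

Choose coordinates E = (0, 0), J = (1, 0), W = (0, 1).
1. Z is the centroid of triangle WEJ ⇒ Z = (1/3, 1/3)
2. N is the intersection of line JZ and line EW ⇒ N = (0, 1/2)
N = J + t·(Z−J) with t = 3/2, so JN:NZ = t:(1−t) = 3/2:-1/2

JN:NZ = -3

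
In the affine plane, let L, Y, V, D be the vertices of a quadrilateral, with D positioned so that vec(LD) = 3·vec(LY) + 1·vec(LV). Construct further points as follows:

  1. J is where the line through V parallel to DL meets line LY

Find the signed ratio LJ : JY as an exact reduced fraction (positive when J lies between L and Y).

Choose coordinates L = (0, 0), Y = (1, 0), V = (0, 1), D = (3, 1).
1. J is where the line through V parallel to DL meets line LY ⇒ J = (-3, 0)
J = L + t·(Y−L) with t = -3, so LJ:JY = t:(1−t) = -3:4

LJ:JY = -3/4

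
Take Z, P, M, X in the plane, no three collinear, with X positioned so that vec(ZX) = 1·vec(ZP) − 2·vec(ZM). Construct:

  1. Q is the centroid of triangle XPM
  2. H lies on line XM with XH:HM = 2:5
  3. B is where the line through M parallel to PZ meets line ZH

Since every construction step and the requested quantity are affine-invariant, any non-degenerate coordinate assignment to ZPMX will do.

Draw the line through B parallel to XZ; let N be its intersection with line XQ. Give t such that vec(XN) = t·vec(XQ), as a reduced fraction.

Assign Z = (0, 0), P = (1, 0), M = (0, 1), X = (1, -2) — the answer is frame-independent, so this choice is without loss of generality.
1. Q is the centroid of triangle XPM ⇒ Q = (2/3, -1/3)
2. H lies on line XM with XH:HM = 2:5 ⇒ H = (5/7, -8/7)
3. B is where the line through M parallel to PZ meets line ZH ⇒ B = (-5/8, 1)
through B parallel to XZ: direction (-1, 2); meets XQ at N = (13/12, -29/12)
N = X + t·(Q−X) with t = -1/4

t = -1/4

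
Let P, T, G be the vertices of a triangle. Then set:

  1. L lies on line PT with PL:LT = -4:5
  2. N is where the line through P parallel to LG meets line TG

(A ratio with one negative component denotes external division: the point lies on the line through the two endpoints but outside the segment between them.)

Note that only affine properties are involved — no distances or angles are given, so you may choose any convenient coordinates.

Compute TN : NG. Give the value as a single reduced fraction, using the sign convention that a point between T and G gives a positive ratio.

TN:NG = 1/4

Set P = (0, 0), T = (1, 0), G = (0, 1); any affine frame gives the same invariant.
1. L lies on line PT with PL:LT = -4:5 ⇒ L = (-4, 0)
2. N is where the line through P parallel to LG meets line TG ⇒ N = (4/5, 1/5)
N = T + t·(G−T) with t = 1/5, so TN:NG = t:(1−t) = 1/5:4/5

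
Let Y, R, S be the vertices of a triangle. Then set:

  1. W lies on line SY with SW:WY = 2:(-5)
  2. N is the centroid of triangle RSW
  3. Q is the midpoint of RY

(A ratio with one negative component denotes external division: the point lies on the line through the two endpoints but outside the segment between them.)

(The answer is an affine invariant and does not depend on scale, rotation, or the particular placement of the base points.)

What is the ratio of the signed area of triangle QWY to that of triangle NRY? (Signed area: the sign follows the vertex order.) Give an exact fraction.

Choose coordinates Y = (0, 0), R = (1, 0), S = (0, 1).
1. W lies on line SY with SW:WY = 2:(-5) ⇒ W = (0, 5/3)
2. N is the centroid of triangle RSW ⇒ N = (1/3, 8/9)
3. Q is the midpoint of RY ⇒ Q = (1/2, 0)
2·[QWY] = 5/6, 2·[NRY] = -8/9
[QWY]:[NRY] = 5/6:-8/9 = -15/16

[QWY]:[NRY] = -15/16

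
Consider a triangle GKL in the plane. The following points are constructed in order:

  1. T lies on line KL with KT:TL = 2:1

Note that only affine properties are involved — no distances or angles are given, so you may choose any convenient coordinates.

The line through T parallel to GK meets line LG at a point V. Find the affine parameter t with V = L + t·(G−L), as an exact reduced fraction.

t = 1/3

Work in coordinates with G = (0, 0), K = (1, 0), L = (0, 1).
1. T lies on line KL with KT:TL = 2:1 ⇒ T = (1/3, 2/3)
through T parallel to GK: direction (1, 0); meets LG at V = (0, 2/3)
V = L + t·(G−L) with t = 1/3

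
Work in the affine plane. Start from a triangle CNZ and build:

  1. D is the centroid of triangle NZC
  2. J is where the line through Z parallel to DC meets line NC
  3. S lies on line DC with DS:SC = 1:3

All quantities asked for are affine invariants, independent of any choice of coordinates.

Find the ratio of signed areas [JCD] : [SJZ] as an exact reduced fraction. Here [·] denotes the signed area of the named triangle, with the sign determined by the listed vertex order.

[JCD]:[SJZ] = -1/3

Choose coordinates C = (0, 0), N = (1, 0), Z = (0, 1).
1. D is the centroid of triangle NZC ⇒ D = (1/3, 1/3)
2. J is where the line through Z parallel to DC meets line NC ⇒ J = (-1, 0)
3. S lies on line DC with DS:SC = 1:3 ⇒ S = (1/4, 1/4)
2·[JCD] = 1/3, 2·[SJZ] = -1
[JCD]:[SJZ] = 1/3:-1 = -1/3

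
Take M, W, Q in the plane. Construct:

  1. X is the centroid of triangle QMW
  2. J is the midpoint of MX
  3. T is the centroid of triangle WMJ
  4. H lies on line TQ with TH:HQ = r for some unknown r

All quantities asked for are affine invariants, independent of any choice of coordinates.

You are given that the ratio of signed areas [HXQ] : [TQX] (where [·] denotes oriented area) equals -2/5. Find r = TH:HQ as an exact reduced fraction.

r = 3/2

Choose coordinates M = (0, 0), W = (1, 0), Q = (0, 1).
1. X is the centroid of triangle QMW ⇒ X = (1/3, 1/3)
2. J is the midpoint of MX ⇒ J = (1/6, 1/6)
3. T is the centroid of triangle WMJ ⇒ T = (7/18, 1/18)
4. With TH:HQ = r, write λ = r/(r+1) so H = T + λ·(Q−T); H is affine-linear in λ
Every point depending on H is an affine combination of H and λ-independent points, so each such coordinate is linear in λ; the λ² term in each signed area is a multiple of (Q−T)×(Q−T) = 0, so 2·[HXQ] and 2·[TQX] are each linear in λ. Evaluating at λ=0 and λ=1:
  2·[HXQ] = -1/18·λ + 1/18,   2·[TQX] = -1/18
So [HXQ]:[TQX] = (-1/18·λ + 1/18) / (-1/18). Setting this equal to -2/5:
  -1/18·λ + 1/18 = -2/5·(-1/18)  ⇒  λ = 3/5
Then r = λ/(1−λ) = (3/5)/(2/5) = 3/2. Check: with r = 3/2, H = (7/45, 28/45) and [HXQ]:[TQX] = -2/5 as required.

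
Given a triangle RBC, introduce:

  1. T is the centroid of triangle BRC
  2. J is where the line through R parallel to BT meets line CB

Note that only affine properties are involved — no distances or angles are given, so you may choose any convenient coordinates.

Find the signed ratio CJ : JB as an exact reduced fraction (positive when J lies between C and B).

Assign R = (0, 0), B = (1, 0), C = (0, 1) — the answer is frame-independent, so this choice is without loss of generality.
1. T is the centroid of triangle BRC ⇒ T = (1/3, 1/3)
2. J is where the line through R parallel to BT meets line CB ⇒ J = (2, -1)
J = C + t·(B−C) with t = 2, so CJ:JB = t:(1−t) = 2:-1

CJ:JB = -2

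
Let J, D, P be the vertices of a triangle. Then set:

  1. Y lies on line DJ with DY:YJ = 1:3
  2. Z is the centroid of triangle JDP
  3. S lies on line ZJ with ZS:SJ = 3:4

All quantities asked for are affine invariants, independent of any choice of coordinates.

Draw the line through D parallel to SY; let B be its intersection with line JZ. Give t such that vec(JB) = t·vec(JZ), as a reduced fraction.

Choose coordinates J = (0, 0), D = (1, 0), P = (0, 1).
1. Y lies on line DJ with DY:YJ = 1:3 ⇒ Y = (3/4, 0)
2. Z is the centroid of triangle JDP ⇒ Z = (1/3, 1/3)
3. S lies on line ZJ with ZS:SJ = 3:4 ⇒ S = (4/21, 4/21)
through D parallel to SY: direction (47/84, -4/21); meets JZ at B = (16/63, 16/63)
B = J + t·(Z−J) with t = 16/21

t = 16/21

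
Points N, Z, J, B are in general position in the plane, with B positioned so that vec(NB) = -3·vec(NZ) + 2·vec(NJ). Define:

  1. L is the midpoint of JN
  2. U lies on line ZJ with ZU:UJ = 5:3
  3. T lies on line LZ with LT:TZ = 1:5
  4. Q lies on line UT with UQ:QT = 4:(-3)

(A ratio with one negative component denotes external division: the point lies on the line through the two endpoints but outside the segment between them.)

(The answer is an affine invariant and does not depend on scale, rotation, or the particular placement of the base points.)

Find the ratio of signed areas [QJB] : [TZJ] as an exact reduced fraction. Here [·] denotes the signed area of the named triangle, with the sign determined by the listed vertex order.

Choose coordinates N = (0, 0), Z = (1, 0), J = (0, 1), B = (-3, 2).
1. L is the midpoint of JN ⇒ L = (0, 1/2)
2. U lies on line ZJ with ZU:UJ = 5:3 ⇒ U = (3/8, 5/8)
3. T lies on line LZ with LT:TZ = 1:5 ⇒ T = (1/6, 5/12)
4. Q lies on line UT with UQ:QT = 4:(-3) ⇒ Q = (-11/24, -5/24)
2·[QJB] = 49/12, 2·[TZJ] = 5/12
[QJB]:[TZJ] = 49/12:5/12 = 49/5

[QJB]:[TZJ] = 49/5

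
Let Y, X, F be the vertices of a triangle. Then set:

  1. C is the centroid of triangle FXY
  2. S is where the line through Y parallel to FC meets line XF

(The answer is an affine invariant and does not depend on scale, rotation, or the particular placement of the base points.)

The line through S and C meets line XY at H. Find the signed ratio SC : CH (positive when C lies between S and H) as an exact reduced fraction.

SC:CH = 5

Set Y = (0, 0), X = (1, 0), F = (0, 1); any affine frame gives the same invariant.
1. C is the centroid of triangle FXY ⇒ C = (1/3, 1/3)
2. S is where the line through Y parallel to FC meets line XF ⇒ S = (-1, 2)
line SC meets XY at H = (3/5, 0)
C = S + t·(H−S) with t = 5/6, so SC:CH = 5/6:1/6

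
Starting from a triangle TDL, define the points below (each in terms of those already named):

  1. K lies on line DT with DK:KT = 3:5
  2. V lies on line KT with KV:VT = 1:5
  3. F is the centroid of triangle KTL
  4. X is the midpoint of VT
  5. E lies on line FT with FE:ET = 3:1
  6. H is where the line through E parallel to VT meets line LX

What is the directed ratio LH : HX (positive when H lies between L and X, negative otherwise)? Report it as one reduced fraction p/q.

LH:HX = 11

Assign T = (0, 0), D = (1, 0), L = (0, 1) — the answer is frame-independent, so this choice is without loss of generality.
1. K lies on line DT with DK:KT = 3:5 ⇒ K = (5/8, 0)
2. V lies on line KT with KV:VT = 1:5 ⇒ V = (25/48, 0)
3. F is the centroid of triangle KTL ⇒ F = (5/24, 1/3)
4. X is the midpoint of VT ⇒ X = (25/96, 0)
5. E lies on line FT with FE:ET = 3:1 ⇒ E = (5/96, 1/12)
6. H is where the line through E parallel to VT meets line LX ⇒ H = (275/1152, 1/12)
H = L + t·(X−L) with t = 11/12, so LH:HX = t:(1−t) = 11/12:1/12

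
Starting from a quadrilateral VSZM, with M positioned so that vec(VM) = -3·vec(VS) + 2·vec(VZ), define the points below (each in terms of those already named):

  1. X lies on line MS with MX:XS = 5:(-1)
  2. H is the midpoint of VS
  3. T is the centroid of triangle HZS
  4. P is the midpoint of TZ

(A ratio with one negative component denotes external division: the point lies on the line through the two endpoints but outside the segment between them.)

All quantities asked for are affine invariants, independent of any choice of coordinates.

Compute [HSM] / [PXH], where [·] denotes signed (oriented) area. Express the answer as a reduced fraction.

Set V = (0, 0), S = (1, 0), Z = (0, 1), M = (-3, 2); any affine frame gives the same invariant.
1. X lies on line MS with MX:XS = 5:(-1) ⇒ X = (2, -1/2)
2. H is the midpoint of VS ⇒ H = (1/2, 0)
3. T is the centroid of triangle HZS ⇒ T = (1/2, 1/3)
4. P is the midpoint of TZ ⇒ P = (1/4, 2/3)
2·[HSM] = 1, 2·[PXH] = -7/8
[HSM]:[PXH] = 1:-7/8 = -8/7

[HSM]:[PXH] = -8/7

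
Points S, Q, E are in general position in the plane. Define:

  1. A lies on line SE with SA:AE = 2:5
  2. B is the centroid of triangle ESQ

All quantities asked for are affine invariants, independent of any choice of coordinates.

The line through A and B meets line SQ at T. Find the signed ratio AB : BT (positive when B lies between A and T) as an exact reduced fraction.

AB:BT = -1/7

Choose coordinates S = (0, 0), Q = (1, 0), E = (0, 1).
1. A lies on line SE with SA:AE = 2:5 ⇒ A = (0, 2/7)
2. B is the centroid of triangle ESQ ⇒ B = (1/3, 1/3)
line AB meets SQ at T = (-2, 0)
B = A + t·(T−A) with t = -1/6, so AB:BT = -1/6:7/6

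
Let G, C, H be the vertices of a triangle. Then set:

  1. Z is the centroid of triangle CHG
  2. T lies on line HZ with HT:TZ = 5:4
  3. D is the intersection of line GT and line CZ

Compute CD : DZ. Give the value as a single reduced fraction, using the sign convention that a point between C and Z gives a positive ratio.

Assign G = (0, 0), C = (1, 0), H = (0, 1) — the answer is frame-independent, so this choice is without loss of generality.
1. Z is the centroid of triangle CHG ⇒ Z = (1/3, 1/3)
2. T lies on line HZ with HT:TZ = 5:4 ⇒ T = (5/27, 17/27)
3. D is the intersection of line GT and line CZ ⇒ D = (5/39, 17/39)
D = C + t·(Z−C) with t = 17/13, so CD:DZ = t:(1−t) = 17/13:-4/13

CD:DZ = -17/4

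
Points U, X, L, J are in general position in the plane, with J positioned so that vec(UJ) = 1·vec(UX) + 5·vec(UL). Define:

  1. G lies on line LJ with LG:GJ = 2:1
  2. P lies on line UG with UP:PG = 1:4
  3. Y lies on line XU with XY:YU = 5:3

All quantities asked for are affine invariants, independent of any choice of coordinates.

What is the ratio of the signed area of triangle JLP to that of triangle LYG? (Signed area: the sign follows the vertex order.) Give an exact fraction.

[JLP]:[LYG] = 12/25

Work in coordinates with U = (0, 0), X = (1, 0), L = (0, 1), J = (1, 5).
1. G lies on line LJ with LG:GJ = 2:1 ⇒ G = (2/3, 11/3)
2. P lies on line UG with UP:PG = 1:4 ⇒ P = (2/15, 11/15)
3. Y lies on line XU with XY:YU = 5:3 ⇒ Y = (3/8, 0)
2·[JLP] = 4/5, 2·[LYG] = 5/3
[JLP]:[LYG] = 4/5:5/3 = 12/25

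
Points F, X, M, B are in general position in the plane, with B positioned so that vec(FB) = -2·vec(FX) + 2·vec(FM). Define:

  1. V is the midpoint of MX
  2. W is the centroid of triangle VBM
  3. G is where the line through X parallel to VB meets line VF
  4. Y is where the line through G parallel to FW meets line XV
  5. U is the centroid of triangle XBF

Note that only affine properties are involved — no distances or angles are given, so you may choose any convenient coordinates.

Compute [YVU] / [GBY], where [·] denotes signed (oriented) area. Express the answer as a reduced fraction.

Choose coordinates F = (0, 0), X = (1, 0), M = (0, 1), B = (-2, 2).
1. V is the midpoint of MX ⇒ V = (1/2, 1/2)
2. W is the centroid of triangle VBM ⇒ W = (-1/2, 7/6)
3. G is where the line through X parallel to VB meets line VF ⇒ G = (3/8, 3/8)
4. Y is where the line through G parallel to FW meets line XV ⇒ Y = (3/16, 13/16)
5. U is the centroid of triangle XBF ⇒ U = (-1/3, 2/3)
2·[YVU] = -5/24, 2·[GBY] = -47/64
[YVU]:[GBY] = -5/24:-47/64 = 40/141

[YVU]:[GBY] = 40/141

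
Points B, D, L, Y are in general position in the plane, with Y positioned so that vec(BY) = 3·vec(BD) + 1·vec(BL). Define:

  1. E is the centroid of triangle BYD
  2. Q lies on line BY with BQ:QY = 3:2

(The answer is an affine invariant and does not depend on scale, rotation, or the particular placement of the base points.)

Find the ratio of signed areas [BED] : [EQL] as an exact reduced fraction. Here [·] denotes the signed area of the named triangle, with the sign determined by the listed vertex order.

Choose coordinates B = (0, 0), D = (1, 0), L = (0, 1), Y = (3, 1).
1. E is the centroid of triangle BYD ⇒ E = (4/3, 1/3)
2. Q lies on line BY with BQ:QY = 3:2 ⇒ Q = (9/5, 3/5)
2·[BED] = -1/3, 2·[EQL] = 2/3
[BED]:[EQL] = -1/3:2/3 = -1/2

[BED]:[EQL] = -1/2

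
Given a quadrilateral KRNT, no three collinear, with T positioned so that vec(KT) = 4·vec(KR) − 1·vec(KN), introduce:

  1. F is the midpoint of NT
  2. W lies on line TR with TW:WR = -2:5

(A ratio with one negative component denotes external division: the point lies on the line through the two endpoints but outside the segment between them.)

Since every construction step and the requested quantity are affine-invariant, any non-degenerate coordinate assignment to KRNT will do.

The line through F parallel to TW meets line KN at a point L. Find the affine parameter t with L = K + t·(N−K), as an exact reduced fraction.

Work in coordinates with K = (0, 0), R = (1, 0), N = (0, 1), T = (4, -1).
1. F is the midpoint of NT ⇒ F = (2, 0)
2. W lies on line TR with TW:WR = -2:5 ⇒ W = (6, -5/3)
through F parallel to TW: direction (2, -2/3); meets KN at L = (0, 2/3)
L = K + t·(N−K) with t = 2/3

t = 2/3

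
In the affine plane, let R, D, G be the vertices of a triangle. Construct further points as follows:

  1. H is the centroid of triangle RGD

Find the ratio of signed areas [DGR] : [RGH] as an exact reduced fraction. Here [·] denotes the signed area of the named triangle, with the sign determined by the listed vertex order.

[DGR]:[RGH] = -3

Assign R = (0, 0), D = (1, 0), G = (0, 1) — the answer is frame-independent, so this choice is without loss of generality.
1. H is the centroid of triangle RGD ⇒ H = (1/3, 1/3)
2·[DGR] = 1, 2·[RGH] = -1/3
[DGR]:[RGH] = 1:-1/3 = -3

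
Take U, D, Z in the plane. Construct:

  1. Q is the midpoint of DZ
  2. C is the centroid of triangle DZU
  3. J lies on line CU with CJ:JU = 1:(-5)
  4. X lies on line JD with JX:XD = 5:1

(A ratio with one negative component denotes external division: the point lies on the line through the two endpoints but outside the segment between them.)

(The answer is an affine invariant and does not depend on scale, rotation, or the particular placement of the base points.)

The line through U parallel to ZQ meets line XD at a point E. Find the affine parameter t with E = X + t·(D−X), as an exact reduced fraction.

Work in coordinates with U = (0, 0), D = (1, 0), Z = (0, 1).
1. Q is the midpoint of DZ ⇒ Q = (1/2, 1/2)
2. C is the centroid of triangle DZU ⇒ C = (1/3, 1/3)
3. J lies on line CU with CJ:JU = 1:(-5) ⇒ J = (5/12, 5/12)
4. X lies on line JD with JX:XD = 5:1 ⇒ X = (65/72, 5/72)
through U parallel to ZQ: direction (1/2, -1/2); meets XD at E = (-5/2, 5/2)
E = X + t·(D−X) with t = -35

t = -35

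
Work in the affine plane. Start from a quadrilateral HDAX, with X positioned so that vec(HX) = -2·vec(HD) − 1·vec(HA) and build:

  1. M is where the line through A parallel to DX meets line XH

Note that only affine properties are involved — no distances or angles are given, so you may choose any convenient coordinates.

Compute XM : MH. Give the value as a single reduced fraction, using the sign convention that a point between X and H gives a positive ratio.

Choose coordinates H = (0, 0), D = (1, 0), A = (0, 1), X = (-2, -1).
1. M is where the line through A parallel to DX meets line XH ⇒ M = (6, 3)
M = X + t·(H−X) with t = 4, so XM:MH = t:(1−t) = 4:-3

XM:MH = -4/3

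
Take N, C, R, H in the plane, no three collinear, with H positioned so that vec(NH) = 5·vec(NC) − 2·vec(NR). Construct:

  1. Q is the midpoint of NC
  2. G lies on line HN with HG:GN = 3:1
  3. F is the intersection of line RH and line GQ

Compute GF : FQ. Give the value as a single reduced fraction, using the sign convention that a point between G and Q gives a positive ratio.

GF:FQ = -15/14

Set N = (0, 0), C = (1, 0), R = (0, 1), H = (5, -2); any affine frame gives the same invariant.
1. Q is the midpoint of NC ⇒ Q = (1/2, 0)
2. G lies on line HN with HG:GN = 3:1 ⇒ G = (5/4, -1/2)
3. F is the intersection of line RH and line GQ ⇒ F = (-10, 7)
F = G + t·(Q−G) with t = 15, so GF:FQ = t:(1−t) = 15:-14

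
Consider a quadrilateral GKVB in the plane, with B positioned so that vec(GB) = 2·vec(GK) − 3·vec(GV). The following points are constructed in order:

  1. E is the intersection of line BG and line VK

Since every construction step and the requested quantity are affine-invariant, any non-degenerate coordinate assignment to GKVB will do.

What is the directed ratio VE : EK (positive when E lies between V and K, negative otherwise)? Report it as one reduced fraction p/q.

VE:EK = -2/3

Assign G = (0, 0), K = (1, 0), V = (0, 1), B = (2, -3) — the answer is frame-independent, so this choice is without loss of generality.
1. E is the intersection of line BG and line VK ⇒ E = (-2, 3)
E = V + t·(K−V) with t = -2, so VE:EK = t:(1−t) = -2:3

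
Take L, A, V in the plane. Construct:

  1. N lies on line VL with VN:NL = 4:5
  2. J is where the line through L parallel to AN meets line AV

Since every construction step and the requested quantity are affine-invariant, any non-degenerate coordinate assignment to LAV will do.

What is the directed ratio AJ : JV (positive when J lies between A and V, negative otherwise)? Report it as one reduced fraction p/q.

AJ:JV = -5/9

Choose coordinates L = (0, 0), A = (1, 0), V = (0, 1).
1. N lies on line VL with VN:NL = 4:5 ⇒ N = (0, 5/9)
2. J is where the line through L parallel to AN meets line AV ⇒ J = (9/4, -5/4)
J = A + t·(V−A) with t = -5/4, so AJ:JV = t:(1−t) = -5/4:9/4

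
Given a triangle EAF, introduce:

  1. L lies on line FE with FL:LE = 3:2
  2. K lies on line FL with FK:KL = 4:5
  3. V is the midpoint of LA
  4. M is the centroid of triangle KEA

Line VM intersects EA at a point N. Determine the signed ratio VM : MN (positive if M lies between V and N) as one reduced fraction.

VM:MN = -2/11

Set E = (0, 0), A = (1, 0), F = (0, 1); any affine frame gives the same invariant.
1. L lies on line FE with FL:LE = 3:2 ⇒ L = (0, 2/5)
2. K lies on line FL with FK:KL = 4:5 ⇒ K = (0, 11/15)
3. V is the midpoint of LA ⇒ V = (1/2, 1/5)
4. M is the centroid of triangle KEA ⇒ M = (1/3, 11/45)
line VM meets EA at N = (5/4, 0)
M = V + t·(N−V) with t = -2/9, so VM:MN = -2/9:11/9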